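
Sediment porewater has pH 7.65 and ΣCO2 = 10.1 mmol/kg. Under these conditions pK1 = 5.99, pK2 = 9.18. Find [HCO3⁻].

[HCO3⁻] = 9.61 mmol/kg

α₁ = 1 / (1 + [H⁺]/K1 + K2/[H⁺]) = 1 / (1 + 10^-1.66 + 10^-1.53)
   = 1 / (1 + 0.021878 + 0.029512) = 1/1.0514 = 0.9511
[HCO3⁻] = α₁ × DIC = 0.9511 × 10.1 = 9.61 mmol/kg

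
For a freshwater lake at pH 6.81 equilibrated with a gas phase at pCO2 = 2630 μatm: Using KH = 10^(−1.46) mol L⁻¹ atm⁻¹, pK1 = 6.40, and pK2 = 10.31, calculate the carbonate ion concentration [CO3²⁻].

[CO2*] = KH · pCO2 = 10^(−1.46) × 2630×10^-6 = 9.119×10^-5 mol/L
α₀ = 1/(1 + K1/[H⁺] + K1K2/[H⁺]²) = 1/(1 + 10^+0.41 + 10^-3.09) = 0.2800
DIC = [CO2*]/α₀ = 9.119×10^-5 / 0.2800 = 0.3257 mmol/L
[CO3²⁻] = α₂·DIC; α₂ = 0.0002276, so [CO3²⁻] = 0.0002276 × 0.3257 = 7.41×10^-5 mmol/L = 0.0741 μmol/L

[CO3²⁻] = 0.0741 μmol/L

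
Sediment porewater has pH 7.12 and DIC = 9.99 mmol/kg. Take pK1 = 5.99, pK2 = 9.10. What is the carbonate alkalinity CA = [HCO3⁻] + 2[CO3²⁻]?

CA = 9.40 mmol/kg

CA = [HCO3⁻] + 2[CO3²⁻] = (α₁ + 2α₂)·DIC
At pH 7.12: [H⁺]/K1 = 10^-1.13 = 0.074131, K2/[H⁺] = 10^-1.98 = 0.010471
α₁ = 1/(1 + 0.074131 + 0.010471) = 1/1.0846 = 0.9220; α₂ = α₁·K2/[H⁺] = 0.009654
α₁ + 2α₂ = 0.9413
CA = 0.9413 × 9.99 = 9.40 mmol/kg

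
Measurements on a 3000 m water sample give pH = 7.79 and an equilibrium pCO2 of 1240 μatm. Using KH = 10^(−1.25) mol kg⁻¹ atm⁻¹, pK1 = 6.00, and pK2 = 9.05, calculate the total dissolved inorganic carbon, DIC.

DIC = 4.61 mmol/kg

[CO2*] = KH · pCO2 = 10^(−1.25) × 1240×10^-6 = 6.973×10^-5 mol/kg
α₀ = 1/(1 + K1/[H⁺] + K1K2/[H⁺]²) = 1/(1 + 10^+1.79 + 10^+0.53) = 0.01514
DIC = [CO2*]/α₀ = 6.973×10^-5 / 0.01514 = 4.61 mmol/kg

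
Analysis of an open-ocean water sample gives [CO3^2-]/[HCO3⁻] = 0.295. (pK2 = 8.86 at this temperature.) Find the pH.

From K2 = [H⁺][CO3^2-]/[HCO3⁻]:  pH = pK2 + log₁₀([CO3^2-]/[HCO3⁻])
log₁₀(0.295) = -0.530
pH = 8.86 + (-0.530) = 8.33

pH = 8.33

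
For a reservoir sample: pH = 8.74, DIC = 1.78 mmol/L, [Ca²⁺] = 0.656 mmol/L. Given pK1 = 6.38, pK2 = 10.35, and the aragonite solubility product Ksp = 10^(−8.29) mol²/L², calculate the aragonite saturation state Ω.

Ω = 5.43

α₂ = 1 / (1 + [H⁺]/K2 + [H⁺]²/(K1K2)) = 1 / (1 + 10^+1.61 + 10^-0.75)
   = 1 / (1 + 40.738 + 0.17783) = 1/41.916 = 0.02386
[CO3²⁻] = α₂ × DIC = 0.02386 × 1.78 = 0.04247 mmol/L
Ksp = 10^(−8.29) = 5.129×10^-9
Ω = [Ca²⁺][CO3²⁻]/Ksp = (0.656×10^-3)(4.247×10^-5) / 5.129×10^-9 = 5.43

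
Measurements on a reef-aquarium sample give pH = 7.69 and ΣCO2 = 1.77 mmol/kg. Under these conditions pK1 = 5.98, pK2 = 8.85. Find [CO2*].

α₀ = 1 / (1 + K1/[H⁺] + K1K2/[H⁺]²) = 1 / (1 + 10^+1.71 + 10^+0.55)
   = 1 / (1 + 51.286 + 3.5481) = 1/55.834 = 0.01791
[CO2*] = α₀ × DIC = 0.01791 × 1.77 = 0.0317 mmol/kg

[CO2*] = 0.0317 mmol/kg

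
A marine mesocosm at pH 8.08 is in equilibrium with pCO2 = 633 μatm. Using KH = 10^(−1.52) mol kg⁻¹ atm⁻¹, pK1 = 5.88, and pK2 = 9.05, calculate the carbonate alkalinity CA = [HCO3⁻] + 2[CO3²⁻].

CA = 3.68 mmol/kg

[CO2*] = KH · pCO2 = 10^(−1.52) × 633×10^-6 = 1.912×10^-5 mol/kg
α₀ = 1/(1 + K1/[H⁺] + K1K2/[H⁺]²) = 1/(1 + 10^+2.20 + 10^+1.23) = 0.005667
DIC = [CO2*]/α₀ = 1.912×10^-5 / 0.005667 = 3.373 mmol/kg
CA = (α₁ + 2α₂)·DIC = (0.8981 + 2×0.09623) × 3.373 = 3.68 mmol/kg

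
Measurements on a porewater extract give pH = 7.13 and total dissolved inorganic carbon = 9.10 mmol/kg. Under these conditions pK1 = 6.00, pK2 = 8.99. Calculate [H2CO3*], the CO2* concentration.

[CO2*] = 0.620 mmol/kg

α₀ = 1 / (1 + K1/[H⁺] + K1K2/[H⁺]²) = 1 / (1 + 10^+1.13 + 10^-0.73)
   = 1 / (1 + 13.490 + 0.18621) = 1/14.676 = 0.06814
[CO2*] = α₀ × DIC = 0.06814 × 9.10 = 0.620 mmol/kg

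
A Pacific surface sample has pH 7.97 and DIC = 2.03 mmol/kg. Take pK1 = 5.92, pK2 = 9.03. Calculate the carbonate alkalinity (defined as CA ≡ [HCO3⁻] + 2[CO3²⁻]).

CA = 2.17 mmol/kg

CA = [HCO3⁻] + 2[CO3²⁻] = (α₁ + 2α₂)·DIC
At pH 7.97: [H⁺]/K1 = 10^-2.05 = 0.0089125, K2/[H⁺] = 10^-1.06 = 0.087096
α₁ = 1/(1 + 0.0089125 + 0.087096) = 1/1.0960 = 0.9124; α₂ = α₁·K2/[H⁺] = 0.07947
α₁ + 2α₂ = 1.0713
CA = 1.0713 × 2.03 = 2.17 mmol/kg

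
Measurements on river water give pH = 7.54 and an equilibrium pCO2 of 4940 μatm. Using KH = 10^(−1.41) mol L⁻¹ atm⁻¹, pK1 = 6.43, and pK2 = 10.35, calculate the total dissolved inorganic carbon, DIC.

DIC = 2.67 mmol/L

[CO2*] = KH · pCO2 = 10^(−1.41) × 4940×10^-6 = 1.922×10^-4 mol/L
α₀ = 1/(1 + K1/[H⁺] + K1K2/[H⁺]²) = 1/(1 + 10^+1.11 + 10^-1.70) = 0.07193
DIC = [CO2*]/α₀ = 1.922×10^-4 / 0.07193 = 2.67 mmol/L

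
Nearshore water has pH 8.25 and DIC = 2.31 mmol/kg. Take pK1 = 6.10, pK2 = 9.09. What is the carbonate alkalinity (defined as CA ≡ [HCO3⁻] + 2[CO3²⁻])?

CA = 2.59 mmol/kg

CA = [HCO3⁻] + 2[CO3²⁻] = (α₁ + 2α₂)·DIC
At pH 8.25: [H⁺]/K1 = 10^-2.15 = 0.0070795, K2/[H⁺] = 10^-0.84 = 0.14454
α₁ = 1/(1 + 0.0070795 + 0.14454) = 1/1.1516 = 0.8683; α₂ = α₁·K2/[H⁺] = 0.1255
α₁ + 2α₂ = 1.1194
CA = 1.1194 × 2.31 = 2.59 mmol/kg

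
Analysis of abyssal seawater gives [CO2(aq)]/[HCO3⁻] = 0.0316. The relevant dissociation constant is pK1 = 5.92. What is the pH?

pH = 7.42

From K1 = [H⁺][HCO3⁻]/[CO2(aq)]:  pH = pK1 − log₁₀([CO2(aq)]/[HCO3⁻])
log₁₀(0.0316) = -1.500
pH = 5.92 − (-1.500) = 7.42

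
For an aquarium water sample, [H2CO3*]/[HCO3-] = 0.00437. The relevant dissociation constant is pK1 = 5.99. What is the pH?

pH = 8.35

From K1 = [H⁺][HCO3-]/[H2CO3*]:  pH = pK1 − log₁₀([H2CO3*]/[HCO3-])
log₁₀(0.00437) = -2.360
pH = 5.99 − (-2.360) = 8.35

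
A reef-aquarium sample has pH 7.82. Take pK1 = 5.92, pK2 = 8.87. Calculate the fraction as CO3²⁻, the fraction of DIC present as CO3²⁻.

α₂ = 1 / (1 + [H⁺]/K2 + [H⁺]²/(K1K2)) = 1 / (1 + 10^+1.05 + 10^-0.85)
   = 1 / (1 + 11.220 + 0.14125) = 1/12.361 = 0.08090

α₂ = 0.0809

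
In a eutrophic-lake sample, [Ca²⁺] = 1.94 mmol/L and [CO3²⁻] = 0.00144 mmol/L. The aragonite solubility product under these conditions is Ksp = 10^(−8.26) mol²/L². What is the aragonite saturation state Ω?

Ω = 0.508

Ksp = 10^(−8.26) = 5.495×10^-9
Ω = [Ca²⁺][CO3²⁻]/Ksp = (1.94×10^-3)(0.00144×10^-3) / 5.495×10^-9 = 0.508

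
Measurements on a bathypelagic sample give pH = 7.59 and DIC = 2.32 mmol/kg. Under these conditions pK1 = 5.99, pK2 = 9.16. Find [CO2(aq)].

α₀ = 1 / (1 + K1/[H⁺] + K1K2/[H⁺]²) = 1 / (1 + 10^+1.60 + 10^+0.03)
   = 1 / (1 + 39.811 + 1.0715) = 1/41.882 = 0.02388
[CO2*] = α₀ × DIC = 0.02388 × 2.32 = 0.0554 mmol/kg

[CO2*] = 0.0554 mmol/kg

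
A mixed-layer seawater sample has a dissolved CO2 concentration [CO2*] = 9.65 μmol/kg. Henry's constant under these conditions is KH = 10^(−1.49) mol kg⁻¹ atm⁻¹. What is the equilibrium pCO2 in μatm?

pCO2 = 298 μatm

KH = 10^(−1.49) = 3.236×10^-2 mol kg⁻¹ atm⁻¹
pCO2 = [CO2*]/KH = 9.65×10^-6 / 3.236×10^-2 = 2.98×10^-4 atm = 298 μatm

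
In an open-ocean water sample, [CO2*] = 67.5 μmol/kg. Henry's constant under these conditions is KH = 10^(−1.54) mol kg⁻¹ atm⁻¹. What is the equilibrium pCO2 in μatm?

pCO2 = 2340 μatm

KH = 10^(−1.54) = 2.884×10^-2 mol kg⁻¹ atm⁻¹
pCO2 = [CO2*]/KH = 67.5×10^-6 / 2.884×10^-2 = 2.34×10^-3 atm = 2340 μatm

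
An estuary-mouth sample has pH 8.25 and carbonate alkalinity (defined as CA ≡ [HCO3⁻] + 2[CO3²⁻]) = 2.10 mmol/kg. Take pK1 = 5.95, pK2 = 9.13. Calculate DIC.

DIC = 1.89 mmol/kg

CA = [HCO3⁻] + 2[CO3²⁻] = (α₁ + 2α₂)·DIC
At pH 8.25: [H⁺]/K1 = 10^-2.30 = 0.0050119, K2/[H⁺] = 10^-0.88 = 0.13183
α₁ = 1/(1 + 0.0050119 + 0.13183) = 1/1.1368 = 0.8796; α₂ = α₁·K2/[H⁺] = 0.1160
α₁ + 2α₂ = 1.1115
DIC = CA / (α₁ + 2α₂) = 2.10 / 1.1115 = 1.89 mmol/kg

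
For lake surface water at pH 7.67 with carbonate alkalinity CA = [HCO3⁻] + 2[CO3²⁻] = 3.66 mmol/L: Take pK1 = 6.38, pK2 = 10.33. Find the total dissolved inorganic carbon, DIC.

DIC = 3.84 mmol/L

CA = [HCO3⁻] + 2[CO3²⁻] = (α₁ + 2α₂)·DIC
At pH 7.67: [H⁺]/K1 = 10^-1.29 = 0.051286, K2/[H⁺] = 10^-2.66 = 0.0021878
α₁ = 1/(1 + 0.051286 + 0.0021878) = 1/1.0535 = 0.9492; α₂ = α₁·K2/[H⁺] = 0.002077
α₁ + 2α₂ = 0.9534
DIC = CA / (α₁ + 2α₂) = 3.66 / 0.9534 = 3.84 mmol/L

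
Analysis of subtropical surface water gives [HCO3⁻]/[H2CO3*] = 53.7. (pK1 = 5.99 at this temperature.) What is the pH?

From K1 = [H⁺][HCO3⁻]/[H2CO3*]:  pH = pK1 + log₁₀([HCO3⁻]/[H2CO3*])
log₁₀(53.7) = +1.730
pH = 5.99 + (+1.730) = 7.72

pH = 7.72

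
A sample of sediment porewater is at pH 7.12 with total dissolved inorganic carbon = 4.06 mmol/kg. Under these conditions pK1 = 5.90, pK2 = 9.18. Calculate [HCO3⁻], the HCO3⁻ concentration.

[HCO3⁻] = 3.80 mmol/kg

α₁ = 1 / (1 + [H⁺]/K1 + K2/[H⁺]) = 1 / (1 + 10^-1.22 + 10^-2.06)
   = 1 / (1 + 0.060256 + 0.0087096) = 1/1.0690 = 0.9355
[HCO3⁻] = α₁ × DIC = 0.9355 × 4.06 = 3.80 mmol/kg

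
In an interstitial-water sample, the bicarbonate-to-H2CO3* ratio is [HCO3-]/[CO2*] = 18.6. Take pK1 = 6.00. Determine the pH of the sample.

pH = 7.27

From K1 = [H⁺][HCO3-]/[CO2*]:  pH = pK1 + log₁₀([HCO3-]/[CO2*])
log₁₀(18.6) = +1.270
pH = 6.00 + (+1.270) = 7.27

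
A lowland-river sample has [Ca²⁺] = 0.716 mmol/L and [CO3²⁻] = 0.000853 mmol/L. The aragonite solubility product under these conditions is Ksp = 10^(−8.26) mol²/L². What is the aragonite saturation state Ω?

Ksp = 10^(−8.26) = 5.495×10^-9
Ω = [Ca²⁺][CO3²⁻]/Ksp = (0.716×10^-3)(0.000853×10^-3) / 5.495×10^-9 = 0.111

Ω = 0.111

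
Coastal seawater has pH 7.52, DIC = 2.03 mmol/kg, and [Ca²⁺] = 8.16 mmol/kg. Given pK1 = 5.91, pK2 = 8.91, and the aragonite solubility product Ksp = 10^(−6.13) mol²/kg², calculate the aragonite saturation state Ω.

Ω = 0.855

α₂ = 1 / (1 + [H⁺]/K2 + [H⁺]²/(K1K2)) = 1 / (1 + 10^+1.39 + 10^-0.22)
   = 1 / (1 + 24.547 + 0.60256) = 1/26.150 = 0.03824
[CO3²⁻] = α₂ × DIC = 0.03824 × 2.03 = 0.07763 mmol/kg
Ksp = 10^(−6.13) = 7.413×10^-7
Ω = [Ca²⁺][CO3²⁻]/Ksp = (8.16×10^-3)(7.763×10^-5) / 7.413×10^-7 = 0.855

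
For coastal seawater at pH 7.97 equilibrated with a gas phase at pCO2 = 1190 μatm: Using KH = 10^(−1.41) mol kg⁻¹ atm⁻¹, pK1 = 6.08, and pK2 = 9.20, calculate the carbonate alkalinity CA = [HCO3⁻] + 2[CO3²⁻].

CA = 4.02 mmol/kg

[CO2*] = KH · pCO2 = 10^(−1.41) × 1190×10^-6 = 4.630×10^-5 mol/kg
α₀ = 1/(1 + K1/[H⁺] + K1K2/[H⁺]²) = 1/(1 + 10^+1.89 + 10^+0.66) = 0.01202
DIC = [CO2*]/α₀ = 4.630×10^-5 / 0.01202 = 3.852 mmol/kg
CA = (α₁ + 2α₂)·DIC = (0.9330 + 2×0.05494) × 3.852 = 4.02 mmol/kg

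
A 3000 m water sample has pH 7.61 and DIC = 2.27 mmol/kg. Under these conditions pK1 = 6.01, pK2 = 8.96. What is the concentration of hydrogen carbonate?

α₁ = 1 / (1 + [H⁺]/K1 + K2/[H⁺]) = 1 / (1 + 10^-1.60 + 10^-1.35)
   = 1 / (1 + 0.025119 + 0.044668) = 1/1.0698 = 0.9348
[HCO3⁻] = α₁ × DIC = 0.9348 × 2.27 = 2.12 mmol/kg

[HCO3⁻] = 2.12 mmol/kg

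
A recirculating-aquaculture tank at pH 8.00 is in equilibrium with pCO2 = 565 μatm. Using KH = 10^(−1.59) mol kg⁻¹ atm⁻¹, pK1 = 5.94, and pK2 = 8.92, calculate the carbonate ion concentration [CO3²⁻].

[CO2*] = KH · pCO2 = 10^(−1.59) × 565×10^-6 = 1.452×10^-5 mol/kg
α₀ = 1/(1 + K1/[H⁺] + K1K2/[H⁺]²) = 1/(1 + 10^+2.06 + 10^+1.14) = 0.007715
DIC = [CO2*]/α₀ = 1.452×10^-5 / 0.007715 = 1.882 mmol/kg
[CO3²⁻] = α₂·DIC; α₂ = 0.1065, so [CO3²⁻] = 0.1065 × 1.882 = 0.200 mmol/kg

[CO3²⁻] = 0.200 mmol/kg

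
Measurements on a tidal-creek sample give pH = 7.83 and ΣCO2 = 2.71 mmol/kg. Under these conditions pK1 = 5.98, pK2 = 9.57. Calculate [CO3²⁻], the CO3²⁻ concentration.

[CO3²⁻] = 0.0478 mmol/kg

α₂ = 1 / (1 + [H⁺]/K2 + [H⁺]²/(K1K2)) = 1 / (1 + 10^+1.74 + 10^-0.11)
   = 1 / (1 + 54.954 + 0.77625) = 1/56.730 = 0.01763
[CO3²⁻] = α₂ × DIC = 0.01763 × 2.71 = 0.0478 mmol/kg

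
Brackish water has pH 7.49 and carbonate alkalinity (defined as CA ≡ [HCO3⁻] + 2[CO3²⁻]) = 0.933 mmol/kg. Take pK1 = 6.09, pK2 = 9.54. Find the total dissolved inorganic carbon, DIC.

DIC = 0.961 mmol/kg

CA = [HCO3⁻] + 2[CO3²⁻] = (α₁ + 2α₂)·DIC
At pH 7.49: [H⁺]/K1 = 10^-1.40 = 0.039811, K2/[H⁺] = 10^-2.05 = 0.0089125
α₁ = 1/(1 + 0.039811 + 0.0089125) = 1/1.0487 = 0.9535; α₂ = α₁·K2/[H⁺] = 0.008498
α₁ + 2α₂ = 0.9705
DIC = CA / (α₁ + 2α₂) = 0.933 / 0.9705 = 0.961 mmol/kg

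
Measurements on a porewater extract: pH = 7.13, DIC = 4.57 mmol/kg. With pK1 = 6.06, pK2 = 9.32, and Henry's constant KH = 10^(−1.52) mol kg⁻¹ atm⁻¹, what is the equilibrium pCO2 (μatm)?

α₀ = 1 / (1 + K1/[H⁺] + K1K2/[H⁺]²) = 1 / (1 + 10^+1.07 + 10^-1.12)
   = 1 / (1 + 11.749 + 0.075858) = 1/12.825 = 0.07797
[CO2*] = α₀ × DIC = 0.07797 × 4.57 = 0.3563 mmol/kg
pCO2 = [CO2*]/KH = 3.563×10^-4 / 3.020×10^-2 = 1.18×10^4 μatm

pCO2 = 1.18×10^4 μatm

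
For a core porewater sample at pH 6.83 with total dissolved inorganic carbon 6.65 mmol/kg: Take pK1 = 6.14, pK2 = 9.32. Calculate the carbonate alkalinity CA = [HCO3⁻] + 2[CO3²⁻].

CA = 5.54 mmol/kg

CA = [HCO3⁻] + 2[CO3²⁻] = (α₁ + 2α₂)·DIC
At pH 6.83: [H⁺]/K1 = 10^-0.69 = 0.20417, K2/[H⁺] = 10^-2.49 = 0.0032359
α₁ = 1/(1 + 0.20417 + 0.0032359) = 1/1.2074 = 0.8282; α₂ = α₁·K2/[H⁺] = 0.002680
α₁ + 2α₂ = 0.8336
CA = 0.8336 × 6.65 = 5.54 mmol/kg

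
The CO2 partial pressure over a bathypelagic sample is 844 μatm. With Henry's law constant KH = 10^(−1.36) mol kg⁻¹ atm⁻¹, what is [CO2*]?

[CO2*] = 36.8 μmol/kg

KH = 10^(−1.36) = 4.365×10^-2 mol kg⁻¹ atm⁻¹
[CO2*] = KH · pCO2 = 4.365×10^-2 × 844×10^-6 atm = 3.68×10^-5 mol/kg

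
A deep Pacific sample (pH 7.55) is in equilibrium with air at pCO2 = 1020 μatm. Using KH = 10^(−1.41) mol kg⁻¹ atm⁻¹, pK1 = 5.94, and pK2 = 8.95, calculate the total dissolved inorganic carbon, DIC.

DIC = 1.72 mmol/kg

[CO2*] = KH · pCO2 = 10^(−1.41) × 1020×10^-6 = 3.968×10^-5 mol/kg
α₀ = 1/(1 + K1/[H⁺] + K1K2/[H⁺]²) = 1/(1 + 10^+1.61 + 10^+0.21) = 0.02306
DIC = [CO2*]/α₀ = 3.968×10^-5 / 0.02306 = 1.72 mmol/kg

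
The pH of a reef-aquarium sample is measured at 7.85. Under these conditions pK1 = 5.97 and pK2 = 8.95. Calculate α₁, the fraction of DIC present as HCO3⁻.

α₁ = 1 / (1 + [H⁺]/K1 + K2/[H⁺]) = 1 / (1 + 10^-1.88 + 10^-1.10)
   = 1 / (1 + 0.013183 + 0.079433) = 1/1.0926 = 0.9152

α₁ = 0.915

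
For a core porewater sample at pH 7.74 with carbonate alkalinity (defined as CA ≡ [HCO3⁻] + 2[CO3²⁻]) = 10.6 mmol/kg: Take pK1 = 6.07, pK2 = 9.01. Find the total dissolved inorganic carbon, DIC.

CA = [HCO3⁻] + 2[CO3²⁻] = (α₁ + 2α₂)·DIC
At pH 7.74: [H⁺]/K1 = 10^-1.67 = 0.021380, K2/[H⁺] = 10^-1.27 = 0.053703
α₁ = 1/(1 + 0.021380 + 0.053703) = 1/1.0751 = 0.9302; α₂ = α₁·K2/[H⁺] = 0.04995
α₁ + 2α₂ = 1.0301
DIC = CA / (α₁ + 2α₂) = 10.6 / 1.0301 = 10.3 mmol/kg

DIC = 10.3 mmol/kg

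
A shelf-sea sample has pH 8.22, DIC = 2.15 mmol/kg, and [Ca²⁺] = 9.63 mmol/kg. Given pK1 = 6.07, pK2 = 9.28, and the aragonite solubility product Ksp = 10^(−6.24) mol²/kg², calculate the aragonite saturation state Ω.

α₂ = 1 / (1 + [H⁺]/K2 + [H⁺]²/(K1K2)) = 1 / (1 + 10^+1.06 + 10^-1.09)
   = 1 / (1 + 11.482 + 0.081283) = 1/12.563 = 0.07960
[CO3²⁻] = α₂ × DIC = 0.07960 × 2.15 = 0.1711 mmol/kg
Ksp = 10^(−6.24) = 5.754×10^-7
Ω = [Ca²⁺][CO3²⁻]/Ksp = (9.63×10^-3)(1.711×10^-4) / 5.754×10^-7 = 2.86

Ω = 2.86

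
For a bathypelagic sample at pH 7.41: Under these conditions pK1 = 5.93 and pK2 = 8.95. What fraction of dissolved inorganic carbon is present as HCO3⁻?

α₁ = 0.942

α₁ = 1 / (1 + [H⁺]/K1 + K2/[H⁺]) = 1 / (1 + 10^-1.48 + 10^-1.54)
   = 1 / (1 + 0.033113 + 0.028840) = 1/1.0620 = 0.9417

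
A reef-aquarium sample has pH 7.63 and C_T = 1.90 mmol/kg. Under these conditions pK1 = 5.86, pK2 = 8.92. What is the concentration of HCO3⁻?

α₁ = 1 / (1 + [H⁺]/K1 + K2/[H⁺]) = 1 / (1 + 10^-1.77 + 10^-1.29)
   = 1 / (1 + 0.016982 + 0.051286) = 1/1.0683 = 0.9361
[HCO3⁻] = α₁ × DIC = 0.9361 × 1.90 = 1.78 mmol/kg

[HCO3⁻] = 1.78 mmol/kg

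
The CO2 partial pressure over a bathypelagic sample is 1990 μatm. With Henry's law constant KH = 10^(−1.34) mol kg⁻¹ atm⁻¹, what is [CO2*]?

[CO2*] = 91.0 μmol/kg

KH = 10^(−1.34) = 4.571×10^-2 mol kg⁻¹ atm⁻¹
[CO2*] = KH · pCO2 = 4.571×10^-2 × 1990×10^-6 atm = 9.10×10^-5 mol/kg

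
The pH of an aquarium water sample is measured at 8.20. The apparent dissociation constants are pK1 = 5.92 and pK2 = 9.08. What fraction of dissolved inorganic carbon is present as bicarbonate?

α₁ = 0.879

α₁ = 1 / (1 + [H⁺]/K1 + K2/[H⁺]) = 1 / (1 + 10^-2.28 + 10^-0.88)
   = 1 / (1 + 0.0052481 + 0.13183) = 1/1.1371 = 0.8795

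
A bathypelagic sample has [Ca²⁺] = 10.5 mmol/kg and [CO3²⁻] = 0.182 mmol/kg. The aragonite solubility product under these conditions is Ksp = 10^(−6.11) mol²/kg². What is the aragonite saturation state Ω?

Ksp = 10^(−6.11) = 7.762×10^-7
Ω = [Ca²⁺][CO3²⁻]/Ksp = (10.5×10^-3)(0.182×10^-3) / 7.762×10^-7 = 2.46

Ω = 2.46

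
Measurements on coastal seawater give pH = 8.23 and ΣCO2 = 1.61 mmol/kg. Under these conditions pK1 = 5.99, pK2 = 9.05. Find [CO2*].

[CO2*] = 8.01 μmol/kg

α₀ = 1 / (1 + K1/[H⁺] + K1K2/[H⁺]²) = 1 / (1 + 10^+2.24 + 10^+1.42)
   = 1 / (1 + 173.78 + 26.303) = 1/201.08 = 0.004973
[CO2*] = α₀ × DIC = 0.004973 × 1.61 = 0.00801 mmol/kg = 8.01 μmol/kg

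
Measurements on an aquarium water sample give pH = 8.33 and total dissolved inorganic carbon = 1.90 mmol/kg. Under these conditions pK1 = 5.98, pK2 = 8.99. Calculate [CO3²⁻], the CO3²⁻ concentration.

α₂ = 1 / (1 + [H⁺]/K2 + [H⁺]²/(K1K2)) = 1 / (1 + 10^+0.66 + 10^-1.69)
   = 1 / (1 + 4.5709 + 0.020417) = 1/5.5913 = 0.1788
[CO3²⁻] = α₂ × DIC = 0.1788 × 1.90 = 0.340 mmol/kg

[CO3²⁻] = 0.340 mmol/kg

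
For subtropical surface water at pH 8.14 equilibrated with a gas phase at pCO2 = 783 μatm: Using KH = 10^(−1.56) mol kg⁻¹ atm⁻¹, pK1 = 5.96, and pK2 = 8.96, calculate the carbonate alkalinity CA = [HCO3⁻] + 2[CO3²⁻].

[CO2*] = KH · pCO2 = 10^(−1.56) × 783×10^-6 = 2.157×10^-5 mol/kg
α₀ = 1/(1 + K1/[H⁺] + K1K2/[H⁺]²) = 1/(1 + 10^+2.18 + 10^+1.36) = 0.005706
DIC = [CO2*]/α₀ = 2.157×10^-5 / 0.005706 = 3.780 mmol/kg
CA = (α₁ + 2α₂)·DIC = (0.8636 + 2×0.1307) × 3.780 = 4.25 mmol/kg

CA = 4.25 mmol/kg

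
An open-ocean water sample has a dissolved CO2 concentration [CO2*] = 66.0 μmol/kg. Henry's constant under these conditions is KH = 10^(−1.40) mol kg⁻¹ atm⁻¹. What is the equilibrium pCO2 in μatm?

KH = 10^(−1.40) = 3.981×10^-2 mol kg⁻¹ atm⁻¹
pCO2 = [CO2*]/KH = 66.0×10^-6 / 3.981×10^-2 = 1.66×10^-3 atm = 1660 μatm

pCO2 = 1660 μatm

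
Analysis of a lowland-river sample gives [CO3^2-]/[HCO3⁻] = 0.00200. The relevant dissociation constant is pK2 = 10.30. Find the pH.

pH = 7.60

From K2 = [H⁺][CO3^2-]/[HCO3⁻]:  pH = pK2 + log₁₀([CO3^2-]/[HCO3⁻])
log₁₀(0.00200) = -2.699
pH = 10.30 + (-2.699) = 7.60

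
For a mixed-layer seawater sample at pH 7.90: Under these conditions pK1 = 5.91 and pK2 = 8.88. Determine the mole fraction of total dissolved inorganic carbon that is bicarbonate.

α₁ = 0.897

α₁ = 1 / (1 + [H⁺]/K1 + K2/[H⁺]) = 1 / (1 + 10^-1.99 + 10^-0.98)
   = 1 / (1 + 0.010233 + 0.10471) = 1/1.1149 = 0.8969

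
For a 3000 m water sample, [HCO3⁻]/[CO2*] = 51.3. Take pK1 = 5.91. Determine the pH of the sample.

pH = 7.62

From K1 = [H⁺][HCO3⁻]/[CO2*]:  pH = pK1 + log₁₀([HCO3⁻]/[CO2*])
log₁₀(51.3) = +1.710
pH = 5.91 + (+1.710) = 7.62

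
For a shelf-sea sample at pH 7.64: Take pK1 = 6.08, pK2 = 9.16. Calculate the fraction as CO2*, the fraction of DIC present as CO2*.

α₀ = 0.0260

α₀ = 1 / (1 + K1/[H⁺] + K1K2/[H⁺]²) = 1 / (1 + 10^+1.56 + 10^+0.04)
   = 1 / (1 + 36.308 + 1.0965) = 1/38.404 = 0.02604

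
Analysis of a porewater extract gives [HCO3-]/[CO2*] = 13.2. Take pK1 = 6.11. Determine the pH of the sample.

pH = 7.23

From K1 = [H⁺][HCO3-]/[CO2*]:  pH = pK1 + log₁₀([HCO3-]/[CO2*])
log₁₀(13.2) = +1.121
pH = 6.11 + (+1.121) = 7.23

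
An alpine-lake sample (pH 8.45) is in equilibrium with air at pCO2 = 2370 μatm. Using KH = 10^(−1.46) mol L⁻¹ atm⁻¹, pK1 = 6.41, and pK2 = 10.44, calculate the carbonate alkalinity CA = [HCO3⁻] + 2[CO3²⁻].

CA = 9.19 mmol/L

[CO2*] = KH · pCO2 = 10^(−1.46) × 2370×10^-6 = 8.218×10^-5 mol/L
α₀ = 1/(1 + K1/[H⁺] + K1K2/[H⁺]²) = 1/(1 + 10^+2.04 + 10^+0.05) = 0.008947
DIC = [CO2*]/α₀ = 8.218×10^-5 / 0.008947 = 9.185 mmol/L
CA = (α₁ + 2α₂)·DIC = (0.9810 + 2×0.01004) × 9.185 = 9.19 mmol/L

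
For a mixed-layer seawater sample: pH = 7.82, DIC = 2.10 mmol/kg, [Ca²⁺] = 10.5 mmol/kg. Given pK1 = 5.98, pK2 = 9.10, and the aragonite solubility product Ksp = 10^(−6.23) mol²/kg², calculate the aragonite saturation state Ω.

α₂ = 1 / (1 + [H⁺]/K2 + [H⁺]²/(K1K2)) = 1 / (1 + 10^+1.28 + 10^-0.56)
   = 1 / (1 + 19.055 + 0.27542) = 1/20.330 = 0.04919
[CO3²⁻] = α₂ × DIC = 0.04919 × 2.10 = 0.1033 mmol/kg
Ksp = 10^(−6.23) = 5.888×10^-7
Ω = [Ca²⁺][CO3²⁻]/Ksp = (10.5×10^-3)(1.033×10^-4) / 5.888×10^-7 = 1.84

Ω = 1.84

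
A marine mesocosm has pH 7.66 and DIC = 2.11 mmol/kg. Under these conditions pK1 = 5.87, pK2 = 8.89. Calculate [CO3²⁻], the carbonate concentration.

[CO3²⁻] = 0.116 mmol/kg

α₂ = 1 / (1 + [H⁺]/K2 + [H⁺]²/(K1K2)) = 1 / (1 + 10^+1.23 + 10^-0.56)
   = 1 / (1 + 16.982 + 0.27542) = 1/18.258 = 0.05477
[CO3²⁻] = α₂ × DIC = 0.05477 × 2.11 = 0.116 mmol/kg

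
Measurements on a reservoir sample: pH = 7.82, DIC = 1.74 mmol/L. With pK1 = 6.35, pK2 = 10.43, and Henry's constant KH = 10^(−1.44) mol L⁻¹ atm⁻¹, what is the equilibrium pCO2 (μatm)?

pCO2 = 1570 μatm

α₀ = 1 / (1 + K1/[H⁺] + K1K2/[H⁺]²) = 1 / (1 + 10^+1.47 + 10^-1.14)
   = 1 / (1 + 29.512 + 0.072444) = 1/30.585 = 0.03270
[CO2*] = α₀ × DIC = 0.03270 × 1.74 = 0.05689 mmol/L
pCO2 = [CO2*]/KH = 5.689×10^-5 / 3.631×10^-2 = 1570 μatm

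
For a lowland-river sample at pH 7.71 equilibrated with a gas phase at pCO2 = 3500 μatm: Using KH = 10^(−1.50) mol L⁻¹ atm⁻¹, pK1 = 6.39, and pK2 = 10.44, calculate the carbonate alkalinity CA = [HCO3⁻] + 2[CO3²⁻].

[CO2*] = KH · pCO2 = 10^(−1.50) × 3500×10^-6 = 1.107×10^-4 mol/L
α₀ = 1/(1 + K1/[H⁺] + K1K2/[H⁺]²) = 1/(1 + 10^+1.32 + 10^-1.41) = 0.04560
DIC = [CO2*]/α₀ = 1.107×10^-4 / 0.04560 = 2.427 mmol/L
CA = (α₁ + 2α₂)·DIC = (0.9526 + 2×0.001774) × 2.427 = 2.32 mmol/L

CA = 2.32 mmol/L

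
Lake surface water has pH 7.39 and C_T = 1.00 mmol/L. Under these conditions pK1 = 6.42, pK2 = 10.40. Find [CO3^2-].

α₂ = 1 / (1 + [H⁺]/K2 + [H⁺]²/(K1K2)) = 1 / (1 + 10^+3.01 + 10^+2.04)
   = 1 / (1 + 1023.3 + 109.65) = 1/1133.9 = 0.0008819
[CO3²⁻] = α₂ × DIC = 0.0008819 × 1.00 = 0.000882 mmol/L = 0.882 μmol/L

[CO3²⁻] = 0.882 μmol/L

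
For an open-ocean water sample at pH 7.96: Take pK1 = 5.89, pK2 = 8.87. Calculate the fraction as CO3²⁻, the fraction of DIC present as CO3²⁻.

α₂ = 1 / (1 + [H⁺]/K2 + [H⁺]²/(K1K2)) = 1 / (1 + 10^+0.91 + 10^-1.16)
   = 1 / (1 + 8.1283 + 0.069183) = 1/9.1975 = 0.1087

α₂ = 0.109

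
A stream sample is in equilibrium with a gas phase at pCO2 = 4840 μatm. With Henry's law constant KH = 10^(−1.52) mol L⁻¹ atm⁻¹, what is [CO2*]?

[CO2*] = 146 μmol/L

KH = 10^(−1.52) = 3.020×10^-2 mol L⁻¹ atm⁻¹
[CO2*] = KH · pCO2 = 3.020×10^-2 × 4840×10^-6 atm = 1.46×10^-4 mol/L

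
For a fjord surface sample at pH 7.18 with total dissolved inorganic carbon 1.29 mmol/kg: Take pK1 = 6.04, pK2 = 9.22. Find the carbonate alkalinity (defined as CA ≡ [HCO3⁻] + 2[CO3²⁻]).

CA = [HCO3⁻] + 2[CO3²⁻] = (α₁ + 2α₂)·DIC
At pH 7.18: [H⁺]/K1 = 10^-1.14 = 0.072444, K2/[H⁺] = 10^-2.04 = 0.0091201
α₁ = 1/(1 + 0.072444 + 0.0091201) = 1/1.0816 = 0.9246; α₂ = α₁·K2/[H⁺] = 0.008432
α₁ + 2α₂ = 0.9415
CA = 0.9415 × 1.29 = 1.21 mmol/kg

CA = 1.21 mmol/kg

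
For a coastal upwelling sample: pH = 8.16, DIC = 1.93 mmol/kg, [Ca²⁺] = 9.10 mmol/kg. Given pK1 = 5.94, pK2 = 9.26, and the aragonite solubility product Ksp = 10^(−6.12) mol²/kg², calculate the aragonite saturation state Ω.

α₂ = 1 / (1 + [H⁺]/K2 + [H⁺]²/(K1K2)) = 1 / (1 + 10^+1.10 + 10^-1.12)
   = 1 / (1 + 12.589 + 0.075858) = 1/13.665 = 0.07318
[CO3²⁻] = α₂ × DIC = 0.07318 × 1.93 = 0.1412 mmol/kg
Ksp = 10^(−6.12) = 7.586×10^-7
Ω = [Ca²⁺][CO3²⁻]/Ksp = (9.10×10^-3)(1.412×10^-4) / 7.586×10^-7 = 1.69

Ω = 1.69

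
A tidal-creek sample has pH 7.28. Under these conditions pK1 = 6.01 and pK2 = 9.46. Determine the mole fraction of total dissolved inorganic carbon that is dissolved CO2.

α₀ = 0.0506

α₀ = 1 / (1 + K1/[H⁺] + K1K2/[H⁺]²) = 1 / (1 + 10^+1.27 + 10^-0.91)
   = 1 / (1 + 18.621 + 0.12303) = 1/19.744 = 0.05065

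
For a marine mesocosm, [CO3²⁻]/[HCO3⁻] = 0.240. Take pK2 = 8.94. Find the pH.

From K2 = [H⁺][CO3²⁻]/[HCO3⁻]:  pH = pK2 + log₁₀([CO3²⁻]/[HCO3⁻])
log₁₀(0.240) = -0.620
pH = 8.94 + (-0.620) = 8.32

pH = 8.32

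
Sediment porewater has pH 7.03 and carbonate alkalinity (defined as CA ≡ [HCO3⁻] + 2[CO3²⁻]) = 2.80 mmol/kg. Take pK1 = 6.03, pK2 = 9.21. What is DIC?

CA = [HCO3⁻] + 2[CO3²⁻] = (α₁ + 2α₂)·DIC
At pH 7.03: [H⁺]/K1 = 10^-1.00 = 0.10000, K2/[H⁺] = 10^-2.18 = 0.0066069
α₁ = 1/(1 + 0.10000 + 0.0066069) = 1/1.1066 = 0.9037; α₂ = α₁·K2/[H⁺] = 0.005970
α₁ + 2α₂ = 0.9156
DIC = CA / (α₁ + 2α₂) = 2.80 / 0.9156 = 3.06 mmol/kg

DIC = 3.06 mmol/kg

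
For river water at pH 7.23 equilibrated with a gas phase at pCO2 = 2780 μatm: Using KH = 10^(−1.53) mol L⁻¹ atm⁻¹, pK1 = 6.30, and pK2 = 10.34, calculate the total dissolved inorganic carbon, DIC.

[CO2*] = KH · pCO2 = 10^(−1.53) × 2780×10^-6 = 8.204×10^-5 mol/L
α₀ = 1/(1 + K1/[H⁺] + K1K2/[H⁺]²) = 1/(1 + 10^+0.93 + 10^-2.18) = 0.1051
DIC = [CO2*]/α₀ = 8.204×10^-5 / 0.1051 = 0.781 mmol/L

DIC = 0.781 mmol/L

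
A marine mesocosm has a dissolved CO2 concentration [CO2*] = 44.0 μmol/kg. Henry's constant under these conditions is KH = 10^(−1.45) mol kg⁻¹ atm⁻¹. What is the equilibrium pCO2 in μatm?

KH = 10^(−1.45) = 3.548×10^-2 mol kg⁻¹ atm⁻¹
pCO2 = [CO2*]/KH = 44.0×10^-6 / 3.548×10^-2 = 1.24×10^-3 atm = 1240 μatm

pCO2 = 1240 μatm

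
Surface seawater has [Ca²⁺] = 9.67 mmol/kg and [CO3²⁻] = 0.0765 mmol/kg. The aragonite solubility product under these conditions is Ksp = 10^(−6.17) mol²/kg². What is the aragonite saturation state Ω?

Ω = 1.09

Ksp = 10^(−6.17) = 6.761×10^-7
Ω = [Ca²⁺][CO3²⁻]/Ksp = (9.67×10^-3)(0.0765×10^-3) / 6.761×10^-7 = 1.09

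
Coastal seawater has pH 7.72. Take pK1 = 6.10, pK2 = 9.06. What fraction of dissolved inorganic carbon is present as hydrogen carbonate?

α₁ = 0.935

α₁ = 1 / (1 + [H⁺]/K1 + K2/[H⁺]) = 1 / (1 + 10^-1.62 + 10^-1.34)
   = 1 / (1 + 0.023988 + 0.045709) = 1/1.0697 = 0.9348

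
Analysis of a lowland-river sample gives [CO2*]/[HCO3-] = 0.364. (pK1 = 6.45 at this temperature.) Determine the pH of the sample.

From K1 = [H⁺][HCO3-]/[CO2*]:  pH = pK1 − log₁₀([CO2*]/[HCO3-])
log₁₀(0.364) = -0.439
pH = 6.45 − (-0.439) = 6.89

pH = 6.89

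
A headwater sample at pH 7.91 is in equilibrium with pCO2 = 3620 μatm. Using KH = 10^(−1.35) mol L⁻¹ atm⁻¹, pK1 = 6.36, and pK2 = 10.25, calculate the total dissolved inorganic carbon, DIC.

DIC = 5.93 mmol/L

[CO2*] = KH · pCO2 = 10^(−1.35) × 3620×10^-6 = 1.617×10^-4 mol/L
α₀ = 1/(1 + K1/[H⁺] + K1K2/[H⁺]²) = 1/(1 + 10^+1.55 + 10^-0.79) = 0.02729
DIC = [CO2*]/α₀ = 1.617×10^-4 / 0.02729 = 5.93 mmol/L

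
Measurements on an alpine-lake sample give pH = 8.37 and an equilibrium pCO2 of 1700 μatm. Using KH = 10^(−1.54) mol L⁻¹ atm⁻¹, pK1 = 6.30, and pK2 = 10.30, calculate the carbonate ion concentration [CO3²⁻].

[CO3²⁻] = 0.0677 mmol/L

[CO2*] = KH · pCO2 = 10^(−1.54) × 1700×10^-6 = 4.903×10^-5 mol/L
α₀ = 1/(1 + K1/[H⁺] + K1K2/[H⁺]²) = 1/(1 + 10^+2.07 + 10^+0.14) = 0.008342
DIC = [CO2*]/α₀ = 4.903×10^-5 / 0.008342 = 5.877 mmol/L
[CO3²⁻] = α₂·DIC; α₂ = 0.01152, so [CO3²⁻] = 0.01152 × 5.877 = 0.0677 mmol/L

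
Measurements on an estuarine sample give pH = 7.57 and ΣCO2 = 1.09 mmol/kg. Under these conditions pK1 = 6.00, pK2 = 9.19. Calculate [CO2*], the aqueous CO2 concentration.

α₀ = 1 / (1 + K1/[H⁺] + K1K2/[H⁺]²) = 1 / (1 + 10^+1.57 + 10^-0.05)
   = 1 / (1 + 37.154 + 0.89125) = 1/39.045 = 0.02561
[CO2*] = α₀ × DIC = 0.02561 × 1.09 = 0.0279 mmol/kg

[CO2*] = 0.0279 mmol/kg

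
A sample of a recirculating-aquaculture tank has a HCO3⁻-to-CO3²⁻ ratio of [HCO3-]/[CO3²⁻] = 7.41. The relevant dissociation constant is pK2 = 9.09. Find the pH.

From K2 = [H⁺][CO3²⁻]/[HCO3-]:  pH = pK2 − log₁₀([HCO3-]/[CO3²⁻])
log₁₀(7.41) = +0.870
pH = 9.09 − (+0.870) = 8.22

pH = 8.22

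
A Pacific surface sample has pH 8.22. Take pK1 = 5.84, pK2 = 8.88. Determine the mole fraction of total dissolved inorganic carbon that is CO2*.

α₀ = 0.00341

α₀ = 1 / (1 + K1/[H⁺] + K1K2/[H⁺]²) = 1 / (1 + 10^+2.38 + 10^+1.72)
   = 1 / (1 + 239.88 + 52.481) = 1/293.36 = 0.003409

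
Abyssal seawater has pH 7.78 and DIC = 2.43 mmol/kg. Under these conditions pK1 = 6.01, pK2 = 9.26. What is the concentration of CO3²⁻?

[CO3²⁻] = 0.0766 mmol/kg

α₂ = 1 / (1 + [H⁺]/K2 + [H⁺]²/(K1K2)) = 1 / (1 + 10^+1.48 + 10^-0.29)
   = 1 / (1 + 30.200 + 0.51286) = 1/31.712 = 0.03153
[CO3²⁻] = α₂ × DIC = 0.03153 × 2.43 = 0.0766 mmol/kg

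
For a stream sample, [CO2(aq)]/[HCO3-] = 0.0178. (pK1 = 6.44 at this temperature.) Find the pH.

pH = 8.19

From K1 = [H⁺][HCO3-]/[CO2(aq)]:  pH = pK1 − log₁₀([CO2(aq)]/[HCO3-])
log₁₀(0.0178) = -1.750
pH = 6.44 − (-1.750) = 8.19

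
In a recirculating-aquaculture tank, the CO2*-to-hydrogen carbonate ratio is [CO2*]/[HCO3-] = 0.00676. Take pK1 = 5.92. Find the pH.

pH = 8.09

From K1 = [H⁺][HCO3-]/[CO2*]:  pH = pK1 − log₁₀([CO2*]/[HCO3-])
log₁₀(0.00676) = -2.170
pH = 5.92 − (-2.170) = 8.09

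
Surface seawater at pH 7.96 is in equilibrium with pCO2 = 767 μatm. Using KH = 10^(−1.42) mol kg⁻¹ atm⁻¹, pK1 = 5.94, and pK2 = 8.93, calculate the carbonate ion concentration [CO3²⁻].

[CO3²⁻] = 0.327 mmol/kg

[CO2*] = KH · pCO2 = 10^(−1.42) × 767×10^-6 = 2.916×10^-5 mol/kg
α₀ = 1/(1 + K1/[H⁺] + K1K2/[H⁺]²) = 1/(1 + 10^+2.02 + 10^+1.05) = 0.008552
DIC = [CO2*]/α₀ = 2.916×10^-5 / 0.008552 = 3.410 mmol/kg
[CO3²⁻] = α₂·DIC; α₂ = 0.09595, so [CO3²⁻] = 0.09595 × 3.410 = 0.327 mmol/kg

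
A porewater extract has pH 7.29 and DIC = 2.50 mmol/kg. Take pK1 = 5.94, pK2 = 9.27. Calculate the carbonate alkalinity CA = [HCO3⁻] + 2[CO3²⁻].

CA = [HCO3⁻] + 2[CO3²⁻] = (α₁ + 2α₂)·DIC
At pH 7.29: [H⁺]/K1 = 10^-1.35 = 0.044668, K2/[H⁺] = 10^-1.98 = 0.010471
α₁ = 1/(1 + 0.044668 + 0.010471) = 1/1.0551 = 0.9477; α₂ = α₁·K2/[H⁺] = 0.009924
α₁ + 2α₂ = 0.9676
CA = 0.9676 × 2.50 = 2.42 mmol/kg

CA = 2.42 mmol/kg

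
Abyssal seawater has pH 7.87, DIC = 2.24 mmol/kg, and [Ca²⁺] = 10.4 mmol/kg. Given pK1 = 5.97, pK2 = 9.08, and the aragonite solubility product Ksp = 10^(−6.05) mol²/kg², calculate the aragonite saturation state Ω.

Ω = 1.50

α₂ = 1 / (1 + [H⁺]/K2 + [H⁺]²/(K1K2)) = 1 / (1 + 10^+1.21 + 10^-0.69)
   = 1 / (1 + 16.218 + 0.20417) = 1/17.422 = 0.05740
[CO3²⁻] = α₂ × DIC = 0.05740 × 2.24 = 0.1286 mmol/kg
Ksp = 10^(−6.05) = 8.913×10^-7
Ω = [Ca²⁺][CO3²⁻]/Ksp = (10.4×10^-3)(1.286×10^-4) / 8.913×10^-7 = 1.50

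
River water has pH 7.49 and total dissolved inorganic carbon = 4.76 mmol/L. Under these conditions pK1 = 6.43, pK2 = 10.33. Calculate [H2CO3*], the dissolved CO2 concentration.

α₀ = 1 / (1 + K1/[H⁺] + K1K2/[H⁺]²) = 1 / (1 + 10^+1.06 + 10^-1.78)
   = 1 / (1 + 11.482 + 0.016596) = 1/12.498 = 0.08001
[CO2*] = α₀ × DIC = 0.08001 × 4.76 = 0.381 mmol/L

[CO2*] = 0.381 mmol/L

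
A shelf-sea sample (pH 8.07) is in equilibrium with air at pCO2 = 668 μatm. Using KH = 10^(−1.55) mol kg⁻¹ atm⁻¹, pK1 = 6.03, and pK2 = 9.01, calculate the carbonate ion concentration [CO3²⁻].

[CO2*] = KH · pCO2 = 10^(−1.55) × 668×10^-6 = 1.883×10^-5 mol/kg
α₀ = 1/(1 + K1/[H⁺] + K1K2/[H⁺]²) = 1/(1 + 10^+2.04 + 10^+1.10) = 0.008114
DIC = [CO2*]/α₀ = 1.883×10^-5 / 0.008114 = 2.320 mmol/kg
[CO3²⁻] = α₂·DIC; α₂ = 0.1022, so [CO3²⁻] = 0.1022 × 2.320 = 0.237 mmol/kg

[CO3²⁻] = 0.237 mmol/kg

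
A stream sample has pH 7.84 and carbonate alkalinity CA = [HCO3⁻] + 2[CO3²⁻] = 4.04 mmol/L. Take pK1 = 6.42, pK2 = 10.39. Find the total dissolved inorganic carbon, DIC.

CA = [HCO3⁻] + 2[CO3²⁻] = (α₁ + 2α₂)·DIC
At pH 7.84: [H⁺]/K1 = 10^-1.42 = 0.038019, K2/[H⁺] = 10^-2.55 = 0.0028184
α₁ = 1/(1 + 0.038019 + 0.0028184) = 1/1.0408 = 0.9608; α₂ = α₁·K2/[H⁺] = 0.002708
α₁ + 2α₂ = 0.9662
DIC = CA / (α₁ + 2α₂) = 4.04 / 0.9662 = 4.18 mmol/L

DIC = 4.18 mmol/L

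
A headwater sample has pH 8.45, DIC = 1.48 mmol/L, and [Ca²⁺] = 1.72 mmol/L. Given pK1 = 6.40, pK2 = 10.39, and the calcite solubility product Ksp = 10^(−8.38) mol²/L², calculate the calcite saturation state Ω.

Ω = 6.87

α₂ = 1 / (1 + [H⁺]/K2 + [H⁺]²/(K1K2)) = 1 / (1 + 10^+1.94 + 10^-0.11)
   = 1 / (1 + 87.096 + 0.77625) = 1/88.873 = 0.01125
[CO3²⁻] = α₂ × DIC = 0.01125 × 1.48 = 0.01665 mmol/L = 16.65 μmol/L
Ksp = 10^(−8.38) = 4.169×10^-9
Ω = [Ca²⁺][CO3²⁻]/Ksp = (1.72×10^-3)(1.665×10^-5) / 4.169×10^-9 = 6.87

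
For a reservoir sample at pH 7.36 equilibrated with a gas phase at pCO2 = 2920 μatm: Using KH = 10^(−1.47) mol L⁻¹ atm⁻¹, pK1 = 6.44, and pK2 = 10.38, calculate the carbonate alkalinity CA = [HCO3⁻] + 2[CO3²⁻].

CA = 0.825 mmol/L

[CO2*] = KH · pCO2 = 10^(−1.47) × 2920×10^-6 = 9.894×10^-5 mol/L
α₀ = 1/(1 + K1/[H⁺] + K1K2/[H⁺]²) = 1/(1 + 10^+0.92 + 10^-2.10) = 0.1072
DIC = [CO2*]/α₀ = 9.894×10^-5 / 0.1072 = 0.9227 mmol/L
CA = (α₁ + 2α₂)·DIC = (0.8919 + 2×0.0008518) × 0.9227 = 0.825 mmol/L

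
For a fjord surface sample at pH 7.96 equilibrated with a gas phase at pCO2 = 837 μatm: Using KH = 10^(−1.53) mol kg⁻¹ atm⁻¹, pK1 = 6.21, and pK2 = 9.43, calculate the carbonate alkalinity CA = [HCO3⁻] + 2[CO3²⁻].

[CO2*] = KH · pCO2 = 10^(−1.53) × 837×10^-6 = 2.470×10^-5 mol/kg
α₀ = 1/(1 + K1/[H⁺] + K1K2/[H⁺]²) = 1/(1 + 10^+1.75 + 10^+0.28) = 0.01691
DIC = [CO2*]/α₀ = 2.470×10^-5 / 0.01691 = 1.461 mmol/kg
CA = (α₁ + 2α₂)·DIC = (0.9509 + 2×0.03222) × 1.461 = 1.48 mmol/kg

CA = 1.48 mmol/kg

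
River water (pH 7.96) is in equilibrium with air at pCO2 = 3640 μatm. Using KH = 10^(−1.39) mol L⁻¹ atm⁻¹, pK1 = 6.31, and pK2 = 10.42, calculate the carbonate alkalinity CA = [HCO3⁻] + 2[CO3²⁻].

[CO2*] = KH · pCO2 = 10^(−1.39) × 3640×10^-6 = 1.483×10^-4 mol/L
α₀ = 1/(1 + K1/[H⁺] + K1K2/[H⁺]²) = 1/(1 + 10^+1.65 + 10^-0.81) = 0.02182
DIC = [CO2*]/α₀ = 1.483×10^-4 / 0.02182 = 6.795 mmol/L
CA = (α₁ + 2α₂)·DIC = (0.9748 + 2×0.003380) × 6.795 = 6.67 mmol/L

CA = 6.67 mmol/L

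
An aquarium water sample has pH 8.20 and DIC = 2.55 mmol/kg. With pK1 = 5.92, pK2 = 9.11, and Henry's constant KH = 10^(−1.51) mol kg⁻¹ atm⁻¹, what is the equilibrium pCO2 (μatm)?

pCO2 = 384 μatm

α₀ = 1 / (1 + K1/[H⁺] + K1K2/[H⁺]²) = 1 / (1 + 10^+2.28 + 10^+1.37)
   = 1 / (1 + 190.55 + 23.442) = 1/214.99 = 0.004651
[CO2*] = α₀ × DIC = 0.004651 × 2.55 = 0.01186 mmol/kg = 11.86 μmol/kg
pCO2 = [CO2*]/KH = 1.186×10^-5 / 3.090×10^-2 = 384 μatm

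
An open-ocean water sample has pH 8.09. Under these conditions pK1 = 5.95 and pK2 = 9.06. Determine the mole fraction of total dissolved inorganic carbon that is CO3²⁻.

α₂ = 0.0962

α₂ = 1 / (1 + [H⁺]/K2 + [H⁺]²/(K1K2)) = 1 / (1 + 10^+0.97 + 10^-1.17)
   = 1 / (1 + 9.3325 + 0.067608) = 1/10.400 = 0.09615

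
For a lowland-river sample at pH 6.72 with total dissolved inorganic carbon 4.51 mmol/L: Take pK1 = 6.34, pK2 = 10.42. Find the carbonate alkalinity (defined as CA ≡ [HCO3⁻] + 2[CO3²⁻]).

CA = [HCO3⁻] + 2[CO3²⁻] = (α₁ + 2α₂)·DIC
At pH 6.72: [H⁺]/K1 = 10^-0.38 = 0.41687, K2/[H⁺] = 10^-3.70 = 0.00019953
α₁ = 1/(1 + 0.41687 + 0.00019953) = 1/1.4171 = 0.7057; α₂ = α₁·K2/[H⁺] = 0.0001408
α₁ + 2α₂ = 0.7060
CA = 0.7060 × 4.51 = 3.18 mmol/L

CA = 3.18 mmol/L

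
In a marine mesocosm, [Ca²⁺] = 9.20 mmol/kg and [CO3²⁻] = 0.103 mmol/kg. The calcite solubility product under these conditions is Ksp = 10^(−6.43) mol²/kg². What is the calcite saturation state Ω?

Ksp = 10^(−6.43) = 3.715×10^-7
Ω = [Ca²⁺][CO3²⁻]/Ksp = (9.20×10^-3)(0.103×10^-3) / 3.715×10^-7 = 2.55

Ω = 2.55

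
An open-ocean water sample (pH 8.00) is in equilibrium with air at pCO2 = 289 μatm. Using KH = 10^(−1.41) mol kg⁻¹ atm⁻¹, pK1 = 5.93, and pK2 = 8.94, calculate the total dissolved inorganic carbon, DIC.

DIC = 1.48 mmol/kg

[CO2*] = KH · pCO2 = 10^(−1.41) × 289×10^-6 = 1.124×10^-5 mol/kg
α₀ = 1/(1 + K1/[H⁺] + K1K2/[H⁺]²) = 1/(1 + 10^+2.07 + 10^+1.13) = 0.007577
DIC = [CO2*]/α₀ = 1.124×10^-5 / 0.007577 = 1.48 mmol/kg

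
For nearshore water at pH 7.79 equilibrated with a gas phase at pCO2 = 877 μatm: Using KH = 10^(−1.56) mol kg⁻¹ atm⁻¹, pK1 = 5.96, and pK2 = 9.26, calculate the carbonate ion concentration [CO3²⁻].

[CO3²⁻] = 0.0553 mmol/kg

[CO2*] = KH · pCO2 = 10^(−1.56) × 877×10^-6 = 2.415×10^-5 mol/kg
α₀ = 1/(1 + K1/[H⁺] + K1K2/[H⁺]²) = 1/(1 + 10^+1.83 + 10^+0.36) = 0.01410
DIC = [CO2*]/α₀ = 2.415×10^-5 / 0.01410 = 1.713 mmol/kg
[CO3²⁻] = α₂·DIC; α₂ = 0.03231, so [CO3²⁻] = 0.03231 × 1.713 = 0.0553 mmol/kg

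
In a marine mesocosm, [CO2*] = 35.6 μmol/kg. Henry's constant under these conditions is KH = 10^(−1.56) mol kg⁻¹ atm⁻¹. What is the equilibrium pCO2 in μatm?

KH = 10^(−1.56) = 2.754×10^-2 mol kg⁻¹ atm⁻¹
pCO2 = [CO2*]/KH = 35.6×10^-6 / 2.754×10^-2 = 1.29×10^-3 atm = 1290 μatm

pCO2 = 1290 μatm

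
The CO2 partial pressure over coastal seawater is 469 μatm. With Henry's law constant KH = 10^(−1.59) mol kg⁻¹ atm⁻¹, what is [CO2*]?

KH = 10^(−1.59) = 2.570×10^-2 mol kg⁻¹ atm⁻¹
[CO2*] = KH · pCO2 = 2.570×10^-2 × 469×10^-6 atm = 1.21×10^-5 mol/kg

[CO2*] = 12.1 μmol/kg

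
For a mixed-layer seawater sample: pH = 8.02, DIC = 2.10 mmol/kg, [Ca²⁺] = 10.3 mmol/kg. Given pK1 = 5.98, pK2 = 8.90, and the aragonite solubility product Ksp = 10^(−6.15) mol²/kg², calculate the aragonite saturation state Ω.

Ω = 3.53

α₂ = 1 / (1 + [H⁺]/K2 + [H⁺]²/(K1K2)) = 1 / (1 + 10^+0.88 + 10^-1.16)
   = 1 / (1 + 7.5858 + 0.069183) = 1/8.6550 = 0.1155
[CO3²⁻] = α₂ × DIC = 0.1155 × 2.10 = 0.2426 mmol/kg
Ksp = 10^(−6.15) = 7.079×10^-7
Ω = [Ca²⁺][CO3²⁻]/Ksp = (10.3×10^-3)(2.426×10^-4) / 7.079×10^-7 = 3.53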